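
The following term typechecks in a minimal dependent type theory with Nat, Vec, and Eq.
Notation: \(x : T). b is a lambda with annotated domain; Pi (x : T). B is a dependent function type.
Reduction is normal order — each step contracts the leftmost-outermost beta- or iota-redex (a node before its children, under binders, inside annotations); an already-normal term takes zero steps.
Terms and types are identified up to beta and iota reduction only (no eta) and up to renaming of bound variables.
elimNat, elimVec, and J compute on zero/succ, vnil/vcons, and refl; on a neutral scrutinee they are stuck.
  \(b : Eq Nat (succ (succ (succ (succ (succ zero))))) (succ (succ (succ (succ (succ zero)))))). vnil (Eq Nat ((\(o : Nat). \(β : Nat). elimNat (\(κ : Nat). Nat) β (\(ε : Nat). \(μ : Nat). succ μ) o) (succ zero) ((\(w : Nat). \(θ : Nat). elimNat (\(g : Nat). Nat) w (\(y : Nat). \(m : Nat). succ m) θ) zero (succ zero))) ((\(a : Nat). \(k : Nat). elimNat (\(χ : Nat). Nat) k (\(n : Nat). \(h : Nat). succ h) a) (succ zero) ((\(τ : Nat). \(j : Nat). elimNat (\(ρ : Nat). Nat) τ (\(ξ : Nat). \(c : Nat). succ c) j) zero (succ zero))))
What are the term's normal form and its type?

resulting normal form:
  \(b : Eq Nat (succ (succ (succ (succ (succ zero))))) (succ (succ (succ (succ (succ zero)))))). vnil (Eq Nat (succ (succ zero)) (succ (succ zero)))
inferred type:
  Pi (b : Eq Nat (succ (succ (succ (succ (succ zero))))) (succ (succ (succ (succ (succ zero)))))). Vec (Eq Nat (succ (succ zero)) (succ (succ zero))) zero
observation: the leftmost-outermost redex is a beta-redex, and normalization takes 24 steps.


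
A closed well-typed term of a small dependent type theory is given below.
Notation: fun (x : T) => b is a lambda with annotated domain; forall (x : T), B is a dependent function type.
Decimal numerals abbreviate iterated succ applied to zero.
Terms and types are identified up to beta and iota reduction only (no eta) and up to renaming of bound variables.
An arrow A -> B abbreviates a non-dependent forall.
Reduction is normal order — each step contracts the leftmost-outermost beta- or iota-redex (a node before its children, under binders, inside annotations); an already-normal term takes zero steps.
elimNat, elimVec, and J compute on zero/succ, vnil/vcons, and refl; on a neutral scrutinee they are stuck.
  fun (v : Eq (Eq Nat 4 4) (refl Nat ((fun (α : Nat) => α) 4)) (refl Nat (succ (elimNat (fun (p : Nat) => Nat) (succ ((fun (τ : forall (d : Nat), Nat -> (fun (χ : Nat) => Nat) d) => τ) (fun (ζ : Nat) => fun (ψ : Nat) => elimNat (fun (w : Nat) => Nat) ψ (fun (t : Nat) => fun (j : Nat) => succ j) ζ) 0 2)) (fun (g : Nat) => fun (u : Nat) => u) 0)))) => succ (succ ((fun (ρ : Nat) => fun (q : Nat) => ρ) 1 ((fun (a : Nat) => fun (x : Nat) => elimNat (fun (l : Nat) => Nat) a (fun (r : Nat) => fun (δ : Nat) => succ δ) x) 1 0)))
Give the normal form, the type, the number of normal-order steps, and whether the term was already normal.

resulting normal form:
  fun (v : Eq (Eq Nat 4 4) (refl Nat 4) (refl Nat 4)) => 3
the term's type:
  Eq (Eq Nat 4 4) (refl Nat 4) (refl Nat 4) -> Nat
normal-order step count: 8
already normal: no
first redex: a beta-redex


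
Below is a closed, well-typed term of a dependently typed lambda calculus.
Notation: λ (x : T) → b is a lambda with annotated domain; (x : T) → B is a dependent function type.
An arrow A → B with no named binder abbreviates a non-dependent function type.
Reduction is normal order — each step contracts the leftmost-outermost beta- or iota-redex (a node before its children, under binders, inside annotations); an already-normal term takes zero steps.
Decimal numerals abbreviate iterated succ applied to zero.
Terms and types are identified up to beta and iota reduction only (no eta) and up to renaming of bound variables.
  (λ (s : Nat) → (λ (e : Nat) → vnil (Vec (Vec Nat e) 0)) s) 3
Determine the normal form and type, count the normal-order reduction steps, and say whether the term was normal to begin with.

normal form:
  vnil (Vec (Vec Nat 3) 0)
type:
  Vec (Vec (Vec Nat 3) 0) 0
reduction steps (normal order): 2
already normal: no
first redex: a beta-redex


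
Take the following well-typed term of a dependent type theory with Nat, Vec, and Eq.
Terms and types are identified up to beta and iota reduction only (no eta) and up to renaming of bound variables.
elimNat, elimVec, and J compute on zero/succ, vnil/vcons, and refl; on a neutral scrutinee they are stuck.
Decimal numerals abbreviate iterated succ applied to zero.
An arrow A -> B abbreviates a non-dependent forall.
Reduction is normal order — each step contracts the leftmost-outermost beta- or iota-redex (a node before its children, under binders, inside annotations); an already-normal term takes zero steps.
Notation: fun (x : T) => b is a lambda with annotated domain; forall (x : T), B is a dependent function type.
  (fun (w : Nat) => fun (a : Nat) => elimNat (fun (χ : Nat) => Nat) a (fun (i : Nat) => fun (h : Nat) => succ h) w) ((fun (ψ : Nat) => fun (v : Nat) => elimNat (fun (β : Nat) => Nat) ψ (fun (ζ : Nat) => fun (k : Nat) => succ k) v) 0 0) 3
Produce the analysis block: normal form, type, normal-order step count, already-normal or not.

reduced normal form:
  3
type:
  Nat
normal-order step count: 6
term was already normal: no
first contracted redex: a beta-redex


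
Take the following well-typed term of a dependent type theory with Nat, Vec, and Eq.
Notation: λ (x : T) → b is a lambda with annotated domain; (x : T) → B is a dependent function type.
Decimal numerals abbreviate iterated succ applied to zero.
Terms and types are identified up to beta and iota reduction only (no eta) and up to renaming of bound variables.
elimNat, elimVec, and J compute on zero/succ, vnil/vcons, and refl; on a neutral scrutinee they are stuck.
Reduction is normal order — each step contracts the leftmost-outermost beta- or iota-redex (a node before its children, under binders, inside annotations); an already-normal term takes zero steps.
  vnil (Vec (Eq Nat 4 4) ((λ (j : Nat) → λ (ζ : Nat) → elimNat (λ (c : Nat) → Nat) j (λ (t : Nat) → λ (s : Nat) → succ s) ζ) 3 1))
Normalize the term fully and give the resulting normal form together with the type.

normal form:
  vnil (Vec (Eq Nat 4 4) 4)
inferred type:
  Vec (Vec (Eq Nat 4 4) 4) 0
observation: normalization takes exactly 6 steps under the normal-order strategy.


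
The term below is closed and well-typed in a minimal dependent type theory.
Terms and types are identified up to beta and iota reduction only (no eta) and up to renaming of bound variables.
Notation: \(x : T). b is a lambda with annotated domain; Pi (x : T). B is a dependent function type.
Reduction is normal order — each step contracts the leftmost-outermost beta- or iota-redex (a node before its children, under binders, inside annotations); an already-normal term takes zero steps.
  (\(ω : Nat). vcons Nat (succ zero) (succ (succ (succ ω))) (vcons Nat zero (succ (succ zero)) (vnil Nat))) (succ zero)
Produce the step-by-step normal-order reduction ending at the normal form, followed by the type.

normal-order reduction:
  (\(ω : Nat). vcons Nat (succ zero) (succ (succ (succ ω))) (vcons Nat zero (succ (succ zero)) (vnil Nat))) (succ zero)
  ~> vcons Nat (succ zero) (succ (succ (succ (succ zero)))) (vcons Nat zero (succ (succ zero)) (vnil Nat))
the term's type:
  Vec Nat (succ (succ zero))


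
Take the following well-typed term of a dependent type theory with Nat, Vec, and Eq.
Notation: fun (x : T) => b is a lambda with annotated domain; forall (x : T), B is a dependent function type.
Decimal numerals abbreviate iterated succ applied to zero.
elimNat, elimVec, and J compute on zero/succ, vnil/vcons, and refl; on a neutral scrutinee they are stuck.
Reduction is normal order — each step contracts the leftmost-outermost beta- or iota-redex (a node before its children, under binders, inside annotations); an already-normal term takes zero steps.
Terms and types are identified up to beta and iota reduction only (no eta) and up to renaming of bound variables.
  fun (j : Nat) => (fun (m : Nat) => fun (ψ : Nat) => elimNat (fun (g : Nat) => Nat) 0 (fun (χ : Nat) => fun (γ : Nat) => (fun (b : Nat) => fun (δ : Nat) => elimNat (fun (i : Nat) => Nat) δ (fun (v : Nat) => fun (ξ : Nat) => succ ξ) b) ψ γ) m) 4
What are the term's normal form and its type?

reduced normal form:
  fun (j : Nat) => fun (m : Nat) => elimNat (fun (ψ : Nat) => Nat) (elimNat (fun (g : Nat) => Nat) (elimNat (fun (χ : Nat) => Nat) (elimNat (fun (γ : Nat) => Nat) 0 (fun (b : Nat) => fun (δ : Nat) => succ δ) m) (fun (i : Nat) => fun (v : Nat) => succ v) m) (fun (ξ : Nat) => fun (ω : Nat) => succ ω) m) (fun (t : Nat) => fun (φ : Nat) => succ φ) m
type:
  forall (j : Nat), forall (m : Nat), Nat


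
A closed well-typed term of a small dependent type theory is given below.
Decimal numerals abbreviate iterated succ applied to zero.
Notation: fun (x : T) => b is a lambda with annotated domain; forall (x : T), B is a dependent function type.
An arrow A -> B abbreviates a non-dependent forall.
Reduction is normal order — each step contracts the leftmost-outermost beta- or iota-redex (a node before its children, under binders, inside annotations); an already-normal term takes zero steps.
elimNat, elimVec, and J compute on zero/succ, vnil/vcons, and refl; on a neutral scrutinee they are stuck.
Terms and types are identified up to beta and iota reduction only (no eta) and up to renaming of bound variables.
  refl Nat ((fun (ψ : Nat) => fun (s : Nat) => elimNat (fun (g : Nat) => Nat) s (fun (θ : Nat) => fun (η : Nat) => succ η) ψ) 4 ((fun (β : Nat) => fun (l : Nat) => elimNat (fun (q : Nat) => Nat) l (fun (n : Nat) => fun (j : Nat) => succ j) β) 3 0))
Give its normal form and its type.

normal form:
  refl Nat 7
inferred type:
  Eq Nat 7 7
observation: the term reaches its normal form after 27 normal-order steps.


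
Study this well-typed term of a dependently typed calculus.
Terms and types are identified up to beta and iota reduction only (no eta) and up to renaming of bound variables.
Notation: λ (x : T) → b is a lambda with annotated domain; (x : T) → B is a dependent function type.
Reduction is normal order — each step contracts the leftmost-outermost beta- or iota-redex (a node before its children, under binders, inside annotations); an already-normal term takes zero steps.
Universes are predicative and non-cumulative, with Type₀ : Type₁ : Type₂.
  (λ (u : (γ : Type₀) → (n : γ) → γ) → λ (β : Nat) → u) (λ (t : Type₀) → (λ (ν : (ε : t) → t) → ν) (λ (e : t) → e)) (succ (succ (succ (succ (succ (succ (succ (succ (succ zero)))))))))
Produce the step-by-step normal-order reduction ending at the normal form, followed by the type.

normal-order reduction sequence:
  (λ (u : (γ : Type₀) → (n : γ) → γ) → λ (β : Nat) → u) (λ (t : Type₀) → (λ (ν : (ε : t) → t) → ν) (λ (e : t) → e)) (succ (succ (succ (succ (succ (succ (succ (succ (succ zero)))))))))
  ~> (λ (u : Nat) → λ (γ : Type₀) → (λ (n : (β : γ) → γ) → n) (λ (t : γ) → t)) (succ (succ (succ (succ (succ (succ (succ (succ (succ zero)))))))))
  ~> λ (u : Type₀) → (λ (γ : (n : u) → u) → γ) (λ (β : u) → β)
  ~> λ (u : Type₀) → λ (γ : u) → γ
type:
  (u : Type₀) → (γ : u) → u


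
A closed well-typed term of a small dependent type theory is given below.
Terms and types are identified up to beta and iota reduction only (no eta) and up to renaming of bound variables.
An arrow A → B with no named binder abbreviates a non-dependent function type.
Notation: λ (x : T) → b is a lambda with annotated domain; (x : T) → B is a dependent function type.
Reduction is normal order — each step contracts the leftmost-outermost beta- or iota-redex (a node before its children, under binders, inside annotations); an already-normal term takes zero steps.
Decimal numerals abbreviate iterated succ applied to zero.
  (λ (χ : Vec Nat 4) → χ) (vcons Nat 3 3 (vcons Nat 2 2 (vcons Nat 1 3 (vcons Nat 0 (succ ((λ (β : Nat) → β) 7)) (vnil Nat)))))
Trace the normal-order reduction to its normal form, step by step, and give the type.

normal-order reduction sequence:
  (λ (χ : Vec Nat 4) → χ) (vcons Nat 3 3 (vcons Nat 2 2 (vcons Nat 1 3 (vcons Nat 0 (succ ((λ (β : Nat) → β) 7)) (vnil Nat)))))
  ~> vcons Nat 3 3 (vcons Nat 2 2 (vcons Nat 1 3 (vcons Nat 0 (succ ((λ (χ : Nat) → χ) 7)) (vnil Nat))))
  ~> vcons Nat 3 3 (vcons Nat 2 2 (vcons Nat 1 3 (vcons Nat 0 8 (vnil Nat))))
type:
  Vec Nat 4


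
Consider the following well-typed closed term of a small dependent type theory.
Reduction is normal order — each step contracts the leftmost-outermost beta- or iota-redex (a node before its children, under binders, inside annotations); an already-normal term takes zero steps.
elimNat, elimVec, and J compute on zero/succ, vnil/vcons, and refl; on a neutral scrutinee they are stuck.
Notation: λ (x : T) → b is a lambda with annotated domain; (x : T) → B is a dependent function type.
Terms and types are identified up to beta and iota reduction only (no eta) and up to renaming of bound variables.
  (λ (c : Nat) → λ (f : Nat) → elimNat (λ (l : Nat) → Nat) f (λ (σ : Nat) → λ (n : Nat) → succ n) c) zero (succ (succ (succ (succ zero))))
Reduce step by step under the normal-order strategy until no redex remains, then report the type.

normal-order reduction sequence:
  (λ (c : Nat) → λ (f : Nat) → elimNat (λ (l : Nat) → Nat) f (λ (σ : Nat) → λ (n : Nat) → succ n) c) zero (succ (succ (succ (succ zero))))
  ~> (λ (c : Nat) → elimNat (λ (f : Nat) → Nat) c (λ (l : Nat) → λ (σ : Nat) → succ σ) zero) (succ (succ (succ (succ zero))))
  ~> elimNat (λ (c : Nat) → Nat) (succ (succ (succ (succ zero)))) (λ (f : Nat) → λ (l : Nat) → succ l) zero
  ~> succ (succ (succ (succ zero)))
inferred type:
  Nat


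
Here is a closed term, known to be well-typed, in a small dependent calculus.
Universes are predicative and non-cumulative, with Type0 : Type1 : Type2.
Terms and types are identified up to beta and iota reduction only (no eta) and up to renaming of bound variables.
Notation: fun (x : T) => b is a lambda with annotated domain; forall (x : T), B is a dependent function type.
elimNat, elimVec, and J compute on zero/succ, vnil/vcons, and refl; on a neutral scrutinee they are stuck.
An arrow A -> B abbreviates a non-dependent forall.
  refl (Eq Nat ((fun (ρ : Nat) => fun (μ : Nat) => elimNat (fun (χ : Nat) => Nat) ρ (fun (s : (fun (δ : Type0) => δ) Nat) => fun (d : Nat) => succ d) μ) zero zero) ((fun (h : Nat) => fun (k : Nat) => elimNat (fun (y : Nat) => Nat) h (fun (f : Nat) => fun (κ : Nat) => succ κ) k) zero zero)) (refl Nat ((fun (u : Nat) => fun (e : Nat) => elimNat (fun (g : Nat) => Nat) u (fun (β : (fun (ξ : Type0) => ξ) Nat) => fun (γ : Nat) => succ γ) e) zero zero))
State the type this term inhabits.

inferred type:
  Eq (Eq Nat zero zero) (refl Nat zero) (refl Nat zero)


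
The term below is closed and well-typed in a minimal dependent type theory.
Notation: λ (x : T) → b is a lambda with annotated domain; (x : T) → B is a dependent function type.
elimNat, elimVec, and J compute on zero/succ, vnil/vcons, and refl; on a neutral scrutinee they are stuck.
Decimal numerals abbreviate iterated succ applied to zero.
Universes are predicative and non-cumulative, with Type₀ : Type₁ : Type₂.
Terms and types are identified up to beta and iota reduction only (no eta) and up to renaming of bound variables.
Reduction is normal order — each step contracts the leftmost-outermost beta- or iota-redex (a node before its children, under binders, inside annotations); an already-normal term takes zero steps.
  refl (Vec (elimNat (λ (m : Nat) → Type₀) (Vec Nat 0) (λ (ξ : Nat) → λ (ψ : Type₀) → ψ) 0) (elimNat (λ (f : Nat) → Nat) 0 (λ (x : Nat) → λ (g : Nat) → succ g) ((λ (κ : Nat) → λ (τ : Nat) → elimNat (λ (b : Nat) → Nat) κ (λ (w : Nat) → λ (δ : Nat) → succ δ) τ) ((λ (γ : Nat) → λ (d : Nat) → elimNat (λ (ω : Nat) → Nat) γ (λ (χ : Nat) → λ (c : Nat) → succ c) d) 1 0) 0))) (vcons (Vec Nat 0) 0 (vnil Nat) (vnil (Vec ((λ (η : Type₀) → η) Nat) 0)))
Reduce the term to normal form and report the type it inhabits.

reduced normal form:
  refl (Vec (Vec Nat 0) 1) (vcons (Vec Nat 0) 0 (vnil Nat) (vnil (Vec Nat 0)))
the term's type:
  Eq (Vec (Vec Nat 0) 1) (vcons (Vec Nat 0) 0 (vnil Nat) (vnil (Vec Nat 0))) (vcons (Vec Nat 0) 0 (vnil Nat) (vnil (Vec Nat 0)))
observation: reduction starts at an elimNat iota-redex, and 12 normal-order steps reach the normal form.


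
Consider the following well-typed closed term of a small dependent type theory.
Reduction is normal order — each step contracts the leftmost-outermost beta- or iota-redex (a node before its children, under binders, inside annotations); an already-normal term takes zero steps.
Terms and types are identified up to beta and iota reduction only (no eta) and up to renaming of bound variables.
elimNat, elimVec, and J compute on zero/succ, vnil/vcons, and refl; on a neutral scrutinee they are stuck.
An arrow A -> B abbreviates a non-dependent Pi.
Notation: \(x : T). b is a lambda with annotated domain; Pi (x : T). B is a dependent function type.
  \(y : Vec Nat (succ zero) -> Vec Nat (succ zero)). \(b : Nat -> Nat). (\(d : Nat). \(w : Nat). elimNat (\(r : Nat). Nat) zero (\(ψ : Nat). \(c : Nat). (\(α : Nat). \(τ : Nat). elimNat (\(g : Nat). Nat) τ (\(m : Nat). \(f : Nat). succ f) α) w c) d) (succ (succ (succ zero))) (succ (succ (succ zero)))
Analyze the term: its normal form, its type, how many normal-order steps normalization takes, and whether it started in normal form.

resulting normal form:
  \(y : Vec Nat (succ zero) -> Vec Nat (succ zero)). \(b : Nat -> Nat). succ (succ (succ (succ (succ (succ (succ (succ (succ zero))))))))
inferred type:
  (Vec Nat (succ zero) -> Vec Nat (succ zero)) -> (Nat -> Nat) -> Nat
steps to reach normal form (normal order): 48
already normal: no
first redex: a beta-redex


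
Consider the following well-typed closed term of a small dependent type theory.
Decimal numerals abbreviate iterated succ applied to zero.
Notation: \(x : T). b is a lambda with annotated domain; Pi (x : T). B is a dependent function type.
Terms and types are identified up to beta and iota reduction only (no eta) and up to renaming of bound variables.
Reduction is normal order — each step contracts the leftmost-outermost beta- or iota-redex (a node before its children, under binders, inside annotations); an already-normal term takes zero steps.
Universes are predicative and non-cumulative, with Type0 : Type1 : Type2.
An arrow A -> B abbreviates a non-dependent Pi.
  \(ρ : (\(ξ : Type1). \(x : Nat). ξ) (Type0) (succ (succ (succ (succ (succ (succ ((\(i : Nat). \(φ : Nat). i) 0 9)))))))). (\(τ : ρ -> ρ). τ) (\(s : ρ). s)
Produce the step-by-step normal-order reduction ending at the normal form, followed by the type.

reduction (normal order):
  \(ρ : (\(ξ : Type1). \(x : Nat). ξ) (Type0) (succ (succ (succ (succ (succ (succ ((\(i : Nat). \(φ : Nat). i) 0 9)))))))). (\(τ : ρ -> ρ). τ) (\(s : ρ). s)
  ~> \(ρ : (\(ξ : Nat). Type0) (succ (succ (succ (succ (succ (succ ((\(x : Nat). \(i : Nat). x) 0 9)))))))). (\(φ : ρ -> ρ). φ) (\(τ : ρ). τ)
  ~> \(ρ : Type0). (\(ξ : ρ -> ρ). ξ) (\(x : ρ). x)
  ~> \(ρ : Type0). \(ξ : ρ). ξ
type:
  Pi (ρ : Type0). ρ -> ρ


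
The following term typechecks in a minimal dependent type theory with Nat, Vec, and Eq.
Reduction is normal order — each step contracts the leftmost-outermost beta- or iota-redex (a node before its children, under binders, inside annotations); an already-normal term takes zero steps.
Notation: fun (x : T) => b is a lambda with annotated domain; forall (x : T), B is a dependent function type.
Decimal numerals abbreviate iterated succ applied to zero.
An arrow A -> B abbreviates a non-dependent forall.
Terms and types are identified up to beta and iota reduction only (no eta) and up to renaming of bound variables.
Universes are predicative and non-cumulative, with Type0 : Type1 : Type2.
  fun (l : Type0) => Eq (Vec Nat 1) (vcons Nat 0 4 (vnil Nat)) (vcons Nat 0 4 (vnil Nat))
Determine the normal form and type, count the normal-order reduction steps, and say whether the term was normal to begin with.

reduced normal form:
  fun (l : Type0) => Eq (Vec Nat 1) (vcons Nat 0 4 (vnil Nat)) (vcons Nat 0 4 (vnil Nat))
inferred type:
  Type0 -> Type0
reduction steps (normal order): 0
term was already normal: yes


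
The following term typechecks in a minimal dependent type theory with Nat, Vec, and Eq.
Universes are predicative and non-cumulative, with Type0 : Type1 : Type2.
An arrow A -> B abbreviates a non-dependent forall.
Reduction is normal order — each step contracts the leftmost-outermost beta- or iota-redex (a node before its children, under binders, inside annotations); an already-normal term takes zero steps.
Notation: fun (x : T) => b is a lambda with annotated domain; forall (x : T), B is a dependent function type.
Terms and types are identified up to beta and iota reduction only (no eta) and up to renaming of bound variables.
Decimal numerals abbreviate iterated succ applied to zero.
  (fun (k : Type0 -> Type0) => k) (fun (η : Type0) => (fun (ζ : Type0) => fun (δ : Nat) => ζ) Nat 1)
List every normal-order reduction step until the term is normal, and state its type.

reduction (normal order):
  (fun (k : Type0 -> Type0) => k) (fun (η : Type0) => (fun (ζ : Type0) => fun (δ : Nat) => ζ) Nat 1)
  ~> fun (k : Type0) => (fun (η : Type0) => fun (ζ : Nat) => η) Nat 1
  ~> fun (k : Type0) => (fun (η : Nat) => Nat) 1
  ~> fun (k : Type0) => Nat
the term's type:
  Type0 -> Type0


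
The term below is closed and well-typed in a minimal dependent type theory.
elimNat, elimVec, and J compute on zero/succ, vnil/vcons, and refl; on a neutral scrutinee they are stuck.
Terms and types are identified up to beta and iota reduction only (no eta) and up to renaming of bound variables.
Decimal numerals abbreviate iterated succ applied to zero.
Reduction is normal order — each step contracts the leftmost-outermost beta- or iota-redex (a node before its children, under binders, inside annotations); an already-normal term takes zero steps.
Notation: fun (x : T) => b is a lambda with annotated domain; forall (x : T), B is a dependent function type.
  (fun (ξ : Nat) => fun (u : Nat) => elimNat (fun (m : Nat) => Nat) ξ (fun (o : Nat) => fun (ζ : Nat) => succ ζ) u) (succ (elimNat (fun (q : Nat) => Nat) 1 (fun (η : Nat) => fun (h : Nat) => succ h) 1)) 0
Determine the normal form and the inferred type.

normal form:
  3
the term's type:
  Nat
observation: normalization takes exactly 7 steps under the normal-order strategy.


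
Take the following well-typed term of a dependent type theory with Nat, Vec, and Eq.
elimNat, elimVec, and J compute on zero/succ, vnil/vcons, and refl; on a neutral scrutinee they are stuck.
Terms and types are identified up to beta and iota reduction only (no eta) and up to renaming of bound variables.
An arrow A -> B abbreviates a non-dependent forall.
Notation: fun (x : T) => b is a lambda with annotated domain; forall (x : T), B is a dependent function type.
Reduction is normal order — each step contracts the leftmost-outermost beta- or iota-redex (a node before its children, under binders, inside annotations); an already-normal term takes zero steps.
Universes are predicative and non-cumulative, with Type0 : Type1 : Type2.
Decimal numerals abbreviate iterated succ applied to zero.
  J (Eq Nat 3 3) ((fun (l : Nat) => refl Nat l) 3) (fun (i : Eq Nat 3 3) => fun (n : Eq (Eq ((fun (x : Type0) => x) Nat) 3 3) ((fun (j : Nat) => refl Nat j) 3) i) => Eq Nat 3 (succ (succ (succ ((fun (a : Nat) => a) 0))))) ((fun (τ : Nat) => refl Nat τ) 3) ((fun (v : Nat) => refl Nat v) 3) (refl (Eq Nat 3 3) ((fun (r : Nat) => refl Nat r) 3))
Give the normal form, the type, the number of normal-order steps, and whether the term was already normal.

resulting normal form:
  refl Nat 3
type:
  Eq Nat 3 3
reduction steps (normal order): 2
started in normal form: no
first contracted redex: a J iota-redex


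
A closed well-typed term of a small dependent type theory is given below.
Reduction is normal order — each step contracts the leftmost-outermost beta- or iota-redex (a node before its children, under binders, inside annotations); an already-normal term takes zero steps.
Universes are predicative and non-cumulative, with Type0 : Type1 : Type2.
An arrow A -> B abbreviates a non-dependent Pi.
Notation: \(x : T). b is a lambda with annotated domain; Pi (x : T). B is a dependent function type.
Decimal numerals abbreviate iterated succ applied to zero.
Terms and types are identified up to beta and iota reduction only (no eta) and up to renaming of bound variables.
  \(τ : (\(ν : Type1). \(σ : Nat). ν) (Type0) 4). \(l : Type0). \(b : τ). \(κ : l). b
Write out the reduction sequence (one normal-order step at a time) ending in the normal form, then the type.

normal-order reduction:
  \(τ : (\(ν : Type1). \(σ : Nat). ν) (Type0) 4). \(l : Type0). \(b : τ). \(κ : l). b
  ~> \(τ : (\(ν : Nat). Type0) 4). \(σ : Type0). \(l : τ). \(b : σ). l
  ~> \(τ : Type0). \(ν : Type0). \(σ : τ). \(l : ν). σ
the term's type:
  Pi (τ : Type0). Pi (ν : Type0). τ -> ν -> τ


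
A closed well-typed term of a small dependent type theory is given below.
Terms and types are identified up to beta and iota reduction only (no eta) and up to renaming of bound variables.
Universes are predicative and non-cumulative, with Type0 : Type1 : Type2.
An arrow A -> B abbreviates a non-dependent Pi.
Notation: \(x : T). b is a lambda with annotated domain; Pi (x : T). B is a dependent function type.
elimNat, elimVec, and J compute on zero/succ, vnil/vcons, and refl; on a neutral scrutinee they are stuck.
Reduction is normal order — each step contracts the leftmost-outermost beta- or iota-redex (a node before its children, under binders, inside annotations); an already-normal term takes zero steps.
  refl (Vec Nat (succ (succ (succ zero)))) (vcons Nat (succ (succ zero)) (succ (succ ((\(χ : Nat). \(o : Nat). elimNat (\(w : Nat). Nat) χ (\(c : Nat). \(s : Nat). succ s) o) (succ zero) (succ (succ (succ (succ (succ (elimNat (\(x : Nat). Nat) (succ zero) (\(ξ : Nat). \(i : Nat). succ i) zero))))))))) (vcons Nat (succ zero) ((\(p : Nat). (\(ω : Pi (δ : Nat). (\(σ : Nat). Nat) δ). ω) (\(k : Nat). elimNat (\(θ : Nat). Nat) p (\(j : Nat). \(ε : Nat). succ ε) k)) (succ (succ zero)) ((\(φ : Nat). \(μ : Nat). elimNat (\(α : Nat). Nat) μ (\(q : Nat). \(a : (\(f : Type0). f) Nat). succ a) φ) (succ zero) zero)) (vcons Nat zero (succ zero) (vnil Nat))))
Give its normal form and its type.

normal form:
  refl (Vec Nat (succ (succ (succ zero)))) (vcons Nat (succ (succ zero)) (succ (succ (succ (succ (succ (succ (succ (succ (succ zero))))))))) (vcons Nat (succ zero) (succ (succ (succ zero))) (vcons Nat zero (succ zero) (vnil Nat))))
the term's type:
  Eq (Vec Nat (succ (succ (succ zero)))) (vcons Nat (succ (succ zero)) (succ (succ (succ (succ (succ (succ (succ (succ (succ zero))))))))) (vcons Nat (succ zero) (succ (succ (succ zero))) (vcons Nat zero (succ zero) (vnil Nat)))) (vcons Nat (succ (succ zero)) (succ (succ (succ (succ (succ (succ (succ (succ (succ zero))))))))) (vcons Nat (succ zero) (succ (succ (succ zero))) (vcons Nat zero (succ zero) (vnil Nat))))
observation: the leftmost-outermost redex is a beta-redex, and normalization takes 35 steps.


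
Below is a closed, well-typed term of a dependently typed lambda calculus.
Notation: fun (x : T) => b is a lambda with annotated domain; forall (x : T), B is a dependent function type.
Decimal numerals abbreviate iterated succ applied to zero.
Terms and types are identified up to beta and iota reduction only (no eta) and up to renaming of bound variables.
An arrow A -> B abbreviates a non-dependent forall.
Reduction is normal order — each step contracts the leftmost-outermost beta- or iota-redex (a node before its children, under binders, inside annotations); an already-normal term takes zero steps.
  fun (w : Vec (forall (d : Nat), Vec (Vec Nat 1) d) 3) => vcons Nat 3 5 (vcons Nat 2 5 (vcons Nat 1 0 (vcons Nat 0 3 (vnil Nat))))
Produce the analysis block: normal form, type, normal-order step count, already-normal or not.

normal form:
  fun (w : Vec (forall (d : Nat), Vec (Vec Nat 1) d) 3) => vcons Nat 3 5 (vcons Nat 2 5 (vcons Nat 1 0 (vcons Nat 0 3 (vnil Nat))))
the term's type:
  Vec (forall (w : Nat), Vec (Vec Nat 1) w) 3 -> Vec Nat 4
reduction steps (normal order): 0
already normal: yes


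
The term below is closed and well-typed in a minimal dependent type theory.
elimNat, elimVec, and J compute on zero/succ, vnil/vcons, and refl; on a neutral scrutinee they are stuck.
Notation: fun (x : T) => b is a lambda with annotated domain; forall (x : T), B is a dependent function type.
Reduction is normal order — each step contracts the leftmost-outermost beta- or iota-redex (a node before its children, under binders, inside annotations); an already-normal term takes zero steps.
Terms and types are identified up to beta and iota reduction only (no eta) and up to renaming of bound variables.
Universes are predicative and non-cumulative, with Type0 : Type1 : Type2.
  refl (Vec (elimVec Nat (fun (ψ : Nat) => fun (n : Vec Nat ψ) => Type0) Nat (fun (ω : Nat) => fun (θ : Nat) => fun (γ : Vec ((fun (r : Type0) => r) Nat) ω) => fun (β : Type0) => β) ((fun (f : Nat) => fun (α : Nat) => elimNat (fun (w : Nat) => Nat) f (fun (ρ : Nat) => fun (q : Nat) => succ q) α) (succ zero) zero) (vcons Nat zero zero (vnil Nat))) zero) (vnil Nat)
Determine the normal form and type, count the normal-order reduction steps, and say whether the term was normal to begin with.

reduced normal form:
  refl (Vec Nat zero) (vnil Nat)
type:
  Eq (Vec Nat zero) (vnil Nat) (vnil Nat)
normal-order step count: 6
started in normal form: no
first contracted redex: an elimVec iota-redex


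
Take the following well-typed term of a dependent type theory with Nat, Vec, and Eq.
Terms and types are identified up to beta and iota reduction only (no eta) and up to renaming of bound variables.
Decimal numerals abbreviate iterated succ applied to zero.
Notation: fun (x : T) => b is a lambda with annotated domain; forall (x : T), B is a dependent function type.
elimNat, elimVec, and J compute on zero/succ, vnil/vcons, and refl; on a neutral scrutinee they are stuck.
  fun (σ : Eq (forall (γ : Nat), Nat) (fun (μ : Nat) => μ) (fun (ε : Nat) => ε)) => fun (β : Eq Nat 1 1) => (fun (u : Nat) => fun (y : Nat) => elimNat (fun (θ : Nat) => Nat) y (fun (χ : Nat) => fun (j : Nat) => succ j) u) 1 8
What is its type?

the term's type:
  forall (σ : Eq (forall (γ : Nat), Nat) (fun (μ : Nat) => μ) (fun (ε : Nat) => ε)), forall (β : Eq Nat 1 1), Nat


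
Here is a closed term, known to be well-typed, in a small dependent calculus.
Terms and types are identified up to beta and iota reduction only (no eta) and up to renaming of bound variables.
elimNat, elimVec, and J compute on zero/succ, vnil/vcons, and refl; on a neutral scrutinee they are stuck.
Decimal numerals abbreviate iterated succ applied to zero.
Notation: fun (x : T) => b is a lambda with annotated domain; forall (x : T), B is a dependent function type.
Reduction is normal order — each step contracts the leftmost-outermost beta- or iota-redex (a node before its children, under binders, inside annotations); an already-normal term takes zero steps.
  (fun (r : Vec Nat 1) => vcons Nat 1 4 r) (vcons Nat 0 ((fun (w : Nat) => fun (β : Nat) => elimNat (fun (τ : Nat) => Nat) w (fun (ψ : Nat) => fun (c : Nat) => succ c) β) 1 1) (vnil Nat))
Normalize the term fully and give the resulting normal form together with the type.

normal form:
  vcons Nat 1 4 (vcons Nat 0 2 (vnil Nat))
type:
  Vec Nat 2


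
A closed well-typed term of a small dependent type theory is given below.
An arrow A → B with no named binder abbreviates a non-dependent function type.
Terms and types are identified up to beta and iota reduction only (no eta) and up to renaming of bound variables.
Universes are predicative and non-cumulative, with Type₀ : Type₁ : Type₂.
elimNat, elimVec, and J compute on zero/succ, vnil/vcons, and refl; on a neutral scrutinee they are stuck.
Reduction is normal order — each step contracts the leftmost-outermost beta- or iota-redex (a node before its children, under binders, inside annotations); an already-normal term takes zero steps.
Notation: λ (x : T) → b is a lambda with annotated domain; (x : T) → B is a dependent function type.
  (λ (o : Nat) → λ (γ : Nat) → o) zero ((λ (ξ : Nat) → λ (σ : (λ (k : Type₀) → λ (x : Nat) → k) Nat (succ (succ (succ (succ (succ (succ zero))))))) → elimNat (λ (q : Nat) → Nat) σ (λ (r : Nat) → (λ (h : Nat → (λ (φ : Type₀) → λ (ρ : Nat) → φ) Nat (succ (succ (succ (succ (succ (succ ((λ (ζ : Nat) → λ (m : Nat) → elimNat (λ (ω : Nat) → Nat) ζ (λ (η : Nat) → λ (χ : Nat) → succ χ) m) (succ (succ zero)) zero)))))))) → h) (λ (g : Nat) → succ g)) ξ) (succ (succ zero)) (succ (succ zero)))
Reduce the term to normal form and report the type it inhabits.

normal form:
  zero
type:
  Nat


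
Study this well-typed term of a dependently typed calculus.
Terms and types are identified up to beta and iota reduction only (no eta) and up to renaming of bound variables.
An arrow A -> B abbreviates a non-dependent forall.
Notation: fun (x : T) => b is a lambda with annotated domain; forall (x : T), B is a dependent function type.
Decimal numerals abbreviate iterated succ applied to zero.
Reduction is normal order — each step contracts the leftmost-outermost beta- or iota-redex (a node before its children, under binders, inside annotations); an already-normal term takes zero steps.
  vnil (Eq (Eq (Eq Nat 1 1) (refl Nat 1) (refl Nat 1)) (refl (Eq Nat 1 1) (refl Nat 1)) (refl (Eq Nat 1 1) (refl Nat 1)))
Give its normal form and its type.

resulting normal form:
  vnil (Eq (Eq (Eq Nat 1 1) (refl Nat 1) (refl Nat 1)) (refl (Eq Nat 1 1) (refl Nat 1)) (refl (Eq Nat 1 1) (refl Nat 1)))
inferred type:
  Vec (Eq (Eq (Eq Nat 1 1) (refl Nat 1) (refl Nat 1)) (refl (Eq Nat 1 1) (refl Nat 1)) (refl (Eq Nat 1 1) (refl Nat 1))) 0
observation: the term is already in normal form.


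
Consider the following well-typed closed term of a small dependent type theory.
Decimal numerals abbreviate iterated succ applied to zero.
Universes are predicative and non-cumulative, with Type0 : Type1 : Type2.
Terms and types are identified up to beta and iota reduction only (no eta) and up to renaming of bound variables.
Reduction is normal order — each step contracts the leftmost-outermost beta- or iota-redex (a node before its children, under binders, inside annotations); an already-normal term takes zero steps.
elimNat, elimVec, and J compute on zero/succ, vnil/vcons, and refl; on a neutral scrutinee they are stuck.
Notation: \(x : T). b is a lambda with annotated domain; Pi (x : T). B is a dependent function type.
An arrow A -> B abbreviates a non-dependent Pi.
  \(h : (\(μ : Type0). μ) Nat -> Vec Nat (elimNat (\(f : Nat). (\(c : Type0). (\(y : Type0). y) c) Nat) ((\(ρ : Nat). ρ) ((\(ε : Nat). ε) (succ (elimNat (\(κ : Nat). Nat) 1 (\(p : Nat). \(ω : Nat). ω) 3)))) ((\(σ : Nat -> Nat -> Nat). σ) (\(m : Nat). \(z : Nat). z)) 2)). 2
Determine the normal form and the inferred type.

resulting normal form:
  \(h : Nat -> Vec Nat 2). 2
the term's type:
  (Nat -> Vec Nat 2) -> Nat
observation: reduction starts at a beta-redex, and 22 normal-order steps reach the normal form.


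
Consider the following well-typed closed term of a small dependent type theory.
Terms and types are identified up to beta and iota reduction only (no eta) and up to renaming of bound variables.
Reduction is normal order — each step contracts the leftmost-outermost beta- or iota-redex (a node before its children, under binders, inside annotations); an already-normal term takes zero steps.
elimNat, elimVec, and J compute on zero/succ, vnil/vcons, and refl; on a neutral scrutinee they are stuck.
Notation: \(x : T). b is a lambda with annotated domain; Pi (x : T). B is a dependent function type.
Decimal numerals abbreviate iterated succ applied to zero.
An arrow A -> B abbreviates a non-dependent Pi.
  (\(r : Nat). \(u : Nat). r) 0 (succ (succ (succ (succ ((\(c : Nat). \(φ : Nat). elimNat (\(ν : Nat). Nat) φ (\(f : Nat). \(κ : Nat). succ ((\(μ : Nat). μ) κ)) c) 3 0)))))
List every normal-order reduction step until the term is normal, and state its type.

reduction (normal order):
  (\(r : Nat). \(u : Nat). r) 0 (succ (succ (succ (succ ((\(c : Nat). \(φ : Nat). elimNat (\(ν : Nat). Nat) φ (\(f : Nat). \(κ : Nat). succ ((\(μ : Nat). μ) κ)) c) 3 0)))))
  ~> (\(r : Nat). 0) (succ (succ (succ (succ ((\(u : Nat). \(c : Nat). elimNat (\(φ : Nat). Nat) c (\(ν : Nat). \(f : Nat). succ ((\(κ : Nat). κ) f)) u) 3 0)))))
  ~> 0
inferred type:
  Nat


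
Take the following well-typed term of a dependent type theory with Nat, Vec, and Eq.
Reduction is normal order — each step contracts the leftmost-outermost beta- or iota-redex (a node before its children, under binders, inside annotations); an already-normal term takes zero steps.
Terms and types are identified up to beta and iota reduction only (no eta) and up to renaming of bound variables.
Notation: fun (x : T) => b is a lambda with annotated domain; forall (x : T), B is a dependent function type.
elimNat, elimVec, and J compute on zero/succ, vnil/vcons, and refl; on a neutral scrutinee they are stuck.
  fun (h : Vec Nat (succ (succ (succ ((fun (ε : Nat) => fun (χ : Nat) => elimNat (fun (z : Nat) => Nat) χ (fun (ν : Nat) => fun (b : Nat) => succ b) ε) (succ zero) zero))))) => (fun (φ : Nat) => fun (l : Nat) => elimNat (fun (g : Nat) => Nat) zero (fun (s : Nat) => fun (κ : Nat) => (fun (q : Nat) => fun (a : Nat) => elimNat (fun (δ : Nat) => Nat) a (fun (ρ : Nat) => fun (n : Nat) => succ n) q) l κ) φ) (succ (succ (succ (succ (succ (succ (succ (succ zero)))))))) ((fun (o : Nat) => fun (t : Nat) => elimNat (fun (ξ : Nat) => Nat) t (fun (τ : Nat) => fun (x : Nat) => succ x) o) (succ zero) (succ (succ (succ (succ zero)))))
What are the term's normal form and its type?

reduced normal form:
  fun (h : Vec Nat (succ (succ (succ (succ zero))))) => succ (succ (succ (succ (succ (succ (succ (succ (succ (succ (succ (succ (succ (succ (succ (succ (succ (succ (succ (succ (succ (succ (succ (succ (succ (succ (succ (succ (succ (succ (succ (succ (succ (succ (succ (succ (succ (succ (succ (succ zero)))))))))))))))))))))))))))))))))))))))
the term's type:
  forall (h : Vec Nat (succ (succ (succ (succ zero))))), Nat


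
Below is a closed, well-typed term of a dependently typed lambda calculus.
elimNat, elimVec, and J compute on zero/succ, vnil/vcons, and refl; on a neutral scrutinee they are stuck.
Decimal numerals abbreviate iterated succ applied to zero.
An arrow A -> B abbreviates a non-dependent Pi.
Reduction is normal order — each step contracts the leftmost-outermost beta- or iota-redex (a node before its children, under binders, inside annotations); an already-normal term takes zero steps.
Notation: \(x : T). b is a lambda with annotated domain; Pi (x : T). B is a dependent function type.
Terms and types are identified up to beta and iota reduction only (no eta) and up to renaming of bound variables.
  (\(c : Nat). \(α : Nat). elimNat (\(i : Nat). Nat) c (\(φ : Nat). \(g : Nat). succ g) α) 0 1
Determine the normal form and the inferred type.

resulting normal form:
  1
inferred type:
  Nat
observation: the first redex contracted is a beta-redex; the normal form is reached in 6 normal-order steps.


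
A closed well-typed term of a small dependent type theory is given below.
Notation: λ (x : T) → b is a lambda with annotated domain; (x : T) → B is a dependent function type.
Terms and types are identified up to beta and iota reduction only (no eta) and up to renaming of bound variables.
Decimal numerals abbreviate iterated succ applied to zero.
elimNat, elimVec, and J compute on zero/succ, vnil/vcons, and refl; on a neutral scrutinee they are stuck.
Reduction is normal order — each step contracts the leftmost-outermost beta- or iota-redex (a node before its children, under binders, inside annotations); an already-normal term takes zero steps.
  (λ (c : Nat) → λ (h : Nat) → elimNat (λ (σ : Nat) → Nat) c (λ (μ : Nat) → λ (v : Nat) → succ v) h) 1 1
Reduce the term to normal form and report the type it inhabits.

reduced normal form:
  2
type:
  Nat
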